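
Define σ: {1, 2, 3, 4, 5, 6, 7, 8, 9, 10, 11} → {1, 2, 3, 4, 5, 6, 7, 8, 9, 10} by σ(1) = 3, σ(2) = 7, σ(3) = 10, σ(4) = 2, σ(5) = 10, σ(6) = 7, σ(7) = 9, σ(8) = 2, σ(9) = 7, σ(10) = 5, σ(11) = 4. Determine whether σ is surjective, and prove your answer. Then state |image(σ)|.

7

No element maps to 1, so σ is not surjective.
The image of σ is {2, 3, 4, 5, 7, 9, 10}, which has 7 elements.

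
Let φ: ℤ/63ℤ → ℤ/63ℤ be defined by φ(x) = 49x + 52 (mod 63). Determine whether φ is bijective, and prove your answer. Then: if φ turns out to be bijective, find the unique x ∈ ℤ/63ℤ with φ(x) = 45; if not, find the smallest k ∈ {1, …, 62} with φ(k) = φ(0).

9

We have gcd(49, 63) = 7 > 1. Taking u = 0 and v = 9: φ(0) = 52 and φ(9) = 49·9 + 52 = 493 ≡ 52 (mod 63).
So φ(0) = φ(9) while 0 ≠ 9, thus φ is not injective, hence not bijective.
Since φ is not bijective, we find the least positive k with φ(k) = φ(0): this means 49k ≡ 0 (mod 63), i.e. 63 ∣ 49k. Since gcd(49, 63) = 7, dividing through by 7 this holds exactly when 9 ∣ 7k, and as gcd(7, 9) = 1, exactly when 9 ∣ k.
The smallest positive such k is 9.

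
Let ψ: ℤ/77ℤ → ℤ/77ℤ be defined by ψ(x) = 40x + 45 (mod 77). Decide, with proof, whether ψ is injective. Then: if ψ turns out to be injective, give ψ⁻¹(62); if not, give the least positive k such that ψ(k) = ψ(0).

37

If ψ(s) = ψ(t), then 40s ≡ 40t (mod 77). Because gcd(40, 77) = 1, we may cancel 40 to get s ≡ t (mod 77).
Therefore ψ is injective.
We now compute 40⁻¹ mod 77 explicitly. Euclid's algorithm: 77 = 1·40 + 37, 40 = 1·37 + 3, 37 = 12·3 + 1; back-substituting gives 1 = 52·40 − 27·77, so 40⁻¹ ≡ 52 (mod 77).
Since ψ is injective, we compute ψ⁻¹(62): solve 40x + 45 ≡ 62 (mod 77), i.e. 40x ≡ 17 (mod 77).
Multiplying by 40⁻¹ = 52 gives x ≡ 52·17 = 884 = 11·77 + 37 ≡ 37 (mod 77).
Check: ψ(37) = 40·37 + 45 = 1525 = 19·77 + 62 ≡ 62 (mod 77).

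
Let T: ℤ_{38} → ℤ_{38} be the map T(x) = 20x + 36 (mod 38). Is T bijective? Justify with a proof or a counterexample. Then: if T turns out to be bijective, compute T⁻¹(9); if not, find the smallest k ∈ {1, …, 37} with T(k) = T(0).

19

We have gcd(20, 38) = 2 > 1. Taking s = 0 and t = 19: T(0) = 36 and T(19) = 20·19 + 36 = 416 ≡ 36 (mod 38).
So T(0) = T(19) while 0 ≠ 19, hence T is not injective, hence not bijective.
Since T is not bijective, we find the least positive k with T(k) = T(0): this means 20k ≡ 0 (mod 38), i.e. 38 ∣ 20k. Since gcd(20, 38) = 2, dividing through by 2 this holds exactly when 19 ∣ 10k, and as gcd(10, 19) = 1, exactly when 19 ∣ k.
The smallest positive such k is 19.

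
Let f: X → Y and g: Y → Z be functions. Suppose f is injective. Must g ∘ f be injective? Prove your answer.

No. Take X = Y = Z = {1, 2}, f = identity (injective), and g(x) = 1 for every x.
Then (g ∘ f)(1) = 1 = (g ∘ f)(2) with 1 ≠ 2, so g ∘ f is not injective.

not injective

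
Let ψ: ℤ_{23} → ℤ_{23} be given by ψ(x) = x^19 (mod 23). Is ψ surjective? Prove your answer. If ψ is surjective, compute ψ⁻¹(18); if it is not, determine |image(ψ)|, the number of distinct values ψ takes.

Since 23 is prime, the nonzero elements of ℤ_{23} form a cyclic group of order 22.
As gcd(19, 22) = 1, raising to the 19th power is a bijection on this group: if a^19 ≡ b^19 then (ab^{−1})^19 = 1, and the only element of order dividing gcd(19, 22) = 1 is 1, so a = b.
With ψ(0) = 0 this makes ψ injective on all of ℤ_{23}, hence bijective (finite equal-size domain and codomain). In particular ψ is surjective.
Since ψ is surjective, we find the preimage of 18. The inverse of x ↦ x^19 on (ℤ_{23})^× is x ↦ x^7, because 19·7 = 133 = 6·22 + 1 ≡ 1 (mod 22) and x^{22} = 1 for x ≠ 0 (Fermat). So ψ⁻¹(18) = 18^7 mod 23.
Repeated squaring mod 23: 18^1 ≡ 18, 18^2 ≡ 18² = 324 ≡ 2, 18^4 ≡ 2² = 4. Since 7 = 4 + 2 + 1, 18^7 ≡ 4·2·18: 4·2 = 8, then 8·18 = 144 ≡ 6. So 18^7 ≡ 6 (mod 23).
Hence ψ⁻¹(18) = 6.

6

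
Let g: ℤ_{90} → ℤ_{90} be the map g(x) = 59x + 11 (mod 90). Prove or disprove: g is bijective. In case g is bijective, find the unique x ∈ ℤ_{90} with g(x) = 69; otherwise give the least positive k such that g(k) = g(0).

If g(x_1) = g(x_2), then 59x_1 ≡ 59x_2 (mod 90). Because gcd(59, 90) = 1, we may cancel 59 to get x_1 ≡ x_2 (mod 90).
We now compute 59⁻¹ mod 90 explicitly. Euclid's algorithm: 90 = 1·59 + 31, 59 = 1·31 + 28, 31 = 1·28 + 3, 28 = 9·3 + 1; back-substituting gives 1 = 29·59 − 19·90, so 59⁻¹ ≡ 29 (mod 90).
For any y ∈ ℤ_{90}, x = 29(y − 11) mod 90 satisfies g(x) = 59·29(y − 11) + 11 ≡ y (since 59·29 ≡ 1 mod 90). So every y has a preimage.
Hence g is bijective.
Since g is bijective, we find g⁻¹(69): we need 59x ≡ 69 − 11 ≡ 58 (mod 90). Using 59⁻¹ = 29: x ≡ 29·58 = 1682 = 18·90 + 62, so x = 62.
Check: g(62) = 59·62 + 11 = 3669 = 40·90 + 69 ≡ 69 (mod 90).

62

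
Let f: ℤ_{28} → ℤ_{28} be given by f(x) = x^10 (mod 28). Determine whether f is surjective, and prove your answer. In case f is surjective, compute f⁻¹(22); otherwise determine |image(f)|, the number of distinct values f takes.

f(6): Repeated squaring mod 28: 6^1 ≡ 6, 6^2 ≡ 6² = 36 ≡ 8, 6^4 ≡ 8² = 64 ≡ 8, 6^8 ≡ 8² = 64 ≡ 8. Since 10 = 8 + 2, 6^10 ≡ 8·8: 8·8 = 64 ≡ 8. So 6^10 ≡ 8 (mod 28).
f(8): Repeated squaring mod 28: 8^1 ≡ 8, 8^2 ≡ 8² = 64 ≡ 8, 8^4 ≡ 8² = 64 ≡ 8, 8^8 ≡ 8² = 64 ≡ 8. Since 10 = 8 + 2, 8^10 ≡ 8·8: 8·8 = 64 ≡ 8. So 8^10 ≡ 8 (mod 28).
So f(6) = f(8) = 8 while 6 ≠ 8, therefore f is not injective.
A non-injective map from the 28-element set ℤ_{28} to itself takes at most 27 distinct values, so it cannot be surjective. Thus f is not surjective.
Since f is not surjective, we determine |image(f)|. Computing x^10 mod 28 for each x (by repeated squaring, reducing mod 28 at every step), the values f(0), f(1), …, f(27) are: 0, 1, 16, 25, 4, 9, 8, 21, 8, 9, 4, 25, 16, 1, 0, 1, 16, 25, 4, 9, 8, 21, 8, 9, 4, 25, 16, 1.
The distinct values are {0, 1, 4, 8, 9, 16, 21, 25}; there are 8 of them.

8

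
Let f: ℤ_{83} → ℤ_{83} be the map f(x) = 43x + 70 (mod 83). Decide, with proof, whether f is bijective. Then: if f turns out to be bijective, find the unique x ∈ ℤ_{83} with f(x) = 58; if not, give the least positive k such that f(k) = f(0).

By definition, f is injective when f(a) = f(b) forces a = b.
Suppose f(a) = f(b) in ℤ_{83}. Then 43a + 70 ≡ 43b + 70 (mod 83), hence 43(a − b) ≡ 0 (mod 83).
Since gcd(43, 83) = 1, 43 is invertible modulo 83, so a − b ≡ 0 (mod 83), i.e. a = b.
We now compute 43⁻¹ mod 83 explicitly. Euclid's algorithm: 83 = 1·43 + 40, 43 = 1·40 + 3, 40 = 13·3 + 1; back-substituting gives 1 = 56·43 − 29·83, so 43⁻¹ ≡ 56 (mod 83).
For any y ∈ ℤ_{83}, x = 56(y − 70) mod 83 satisfies f(x) = 43·56(y − 70) + 70 ≡ y (since 43·56 ≡ 1 mod 83). So every y has a preimage.
Thus f is bijective.
Since f is bijective, we compute f⁻¹(58): solve 43x + 70 ≡ 58 (mod 83), i.e. 43x ≡ 71 (mod 83).
Multiplying by 43⁻¹ = 56 gives x ≡ 56·71 = 3976 = 47·83 + 75 ≡ 75 (mod 83).
Check: f(75) = 43·75 + 70 = 3295 = 39·83 + 58 ≡ 58 (mod 83).

75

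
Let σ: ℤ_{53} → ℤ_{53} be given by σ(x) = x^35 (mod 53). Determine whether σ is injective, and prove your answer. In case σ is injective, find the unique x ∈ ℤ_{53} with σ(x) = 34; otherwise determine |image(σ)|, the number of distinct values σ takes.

Since 53 is prime, the nonzero elements of ℤ_{53} form a cyclic group of order 52.
As gcd(35, 52) = 1, raising to the 35th power is a bijection on this group: if s^35 ≡ t^35 then (st^{−1})^35 = 1, and the only element of order dividing gcd(35, 52) = 1 is 1, so s = t.
With σ(0) = 0 this makes σ injective on all of ℤ_{53}, hence bijective (finite equal-size domain and codomain). In particular σ is injective.
Since σ is injective, we find the preimage of 34. The inverse of x ↦ x^35 on (ℤ_{53})^× is x ↦ x^3, because 35·3 = 105 = 2·52 + 1 ≡ 1 (mod 52) and x^{52} = 1 for x ≠ 0 (Fermat). So σ⁻¹(34) = 34^3 mod 53.
Repeated squaring mod 53: 34^1 ≡ 34, 34^2 ≡ 34² = 1156 ≡ 43. Since 3 = 2 + 1, 34^3 ≡ 43·34: 43·34 = 1462 ≡ 31. So 34^3 ≡ 31 (mod 53).
Hence σ⁻¹(34) = 31.

31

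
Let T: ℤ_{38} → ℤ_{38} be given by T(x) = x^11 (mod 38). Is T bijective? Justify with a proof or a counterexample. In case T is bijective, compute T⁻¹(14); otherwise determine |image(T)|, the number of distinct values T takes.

Computing x^11 mod 38 for each x (by repeated squaring, reducing mod 38 at every step), the values T(0), T(1), …, T(37) are: 0, 1, 34, 29, 16, 25, 36, 11, 12, 5, 14, 7, 8, 21, 32, 3, 28, 23, 18, 19, 20, 15, 10, 35, 6, 17, 30, 31, 24, 33, 26, 27, 2, 13, 22, 9, 4, 37.
Every element of ℤ_{38} appears exactly once in this list, so T is a bijection, and in particular bijective.
Since T is bijective, we read off the preimage of 14 from the same table: T(10) = 14, so T⁻¹(14) = 10.

10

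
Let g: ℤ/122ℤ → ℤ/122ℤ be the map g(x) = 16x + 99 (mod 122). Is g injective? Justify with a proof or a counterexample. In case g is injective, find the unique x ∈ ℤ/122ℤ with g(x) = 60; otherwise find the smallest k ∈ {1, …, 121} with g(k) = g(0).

61

We have gcd(16, 122) = 2 > 1. Taking s = 0 and t = 61: g(0) = 99 and g(61) = 16·61 + 99 = 1075 ≡ 99 (mod 122).
So g(0) = g(61) while 0 ≠ 61, thus g is not injective.
Since g is not injective, we find the least positive k with g(k) = g(0): this means 16k ≡ 0 (mod 122), i.e. 122 ∣ 16k. Since gcd(16, 122) = 2, dividing through by 2 this holds exactly when 61 ∣ 8k, and as gcd(8, 61) = 1, exactly when 61 ∣ k.
The smallest positive such k is 61.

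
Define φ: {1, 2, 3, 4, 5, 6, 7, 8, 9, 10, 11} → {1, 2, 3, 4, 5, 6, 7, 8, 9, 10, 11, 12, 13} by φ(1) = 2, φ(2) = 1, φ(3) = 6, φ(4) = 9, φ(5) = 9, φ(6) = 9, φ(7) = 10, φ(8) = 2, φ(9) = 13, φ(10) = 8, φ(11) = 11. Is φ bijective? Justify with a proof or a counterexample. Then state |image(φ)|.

8

φ(4) = 9 = φ(5) with 4 ≠ 5, so φ is not injective, hence not bijective.
The image of φ is {1, 2, 6, 8, 9, 10, 11, 13}, which has 8 elements.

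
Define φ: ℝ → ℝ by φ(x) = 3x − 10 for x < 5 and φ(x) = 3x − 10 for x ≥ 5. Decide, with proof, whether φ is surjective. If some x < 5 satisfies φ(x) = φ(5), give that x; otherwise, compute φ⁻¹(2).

4

Both pieces are strictly increasing (slopes 3 and 3), so each is injective on its own interval.
The left piece maps (−∞, 5) onto (−∞, 5); the right piece maps [5, ∞) onto [5, ∞).
These images together cover ℝ, so φ is surjective.
Because the two images are disjoint, no x < 5 has φ(x) = φ(5), so we compute φ⁻¹(2): 2 lies in (−∞, 5), so solve 3x − 10 = 2: x = (2 + 10)/3 = 4.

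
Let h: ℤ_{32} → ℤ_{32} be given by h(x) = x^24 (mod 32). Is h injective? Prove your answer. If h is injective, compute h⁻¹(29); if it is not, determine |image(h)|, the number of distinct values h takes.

2

h(0) = 0^24 = 0.
h(2): Repeated squaring mod 32: 2^1 ≡ 2, 2^2 ≡ 2² = 4, 2^4 ≡ 4² = 16, 2^8 ≡ 16² = 256 ≡ 0, 2^16 ≡ 0² = 0. Since 24 = 16 + 8, 2^24 ≡ 0·0: 0·0 = 0. So 2^24 ≡ 0 (mod 32).
So h(0) = h(2) = 0 while 0 ≠ 2, hence h is not injective.
Since h is not injective, we determine |image(h)|. Computing x^24 mod 32 for each x (by repeated squaring, reducing mod 32 at every step), the values h(0), h(1), …, h(31) are: 0, 1, 0, 1, 0, 1, 0, 1, 0, 1, 0, 1, 0, 1, 0, 1, 0, 1, 0, 1, 0, 1, 0, 1, 0, 1, 0, 1, 0, 1, 0, 1.
The distinct values are {0, 1}; there are 2 of them.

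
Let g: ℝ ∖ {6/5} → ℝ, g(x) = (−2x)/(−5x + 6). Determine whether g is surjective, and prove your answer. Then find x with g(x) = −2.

1

If g(x) = 2/5, cross-multiplying gives −5(−2x) = −2(−5x + 6), which simplifies to 0 = −12 — false.  So 2/5 has no preimage and g is not surjective.
Solving g(x) = −2: cross-multiplying gives −2x = −2(−5x + 6), which rearranges to −12x = −12, so x = 1.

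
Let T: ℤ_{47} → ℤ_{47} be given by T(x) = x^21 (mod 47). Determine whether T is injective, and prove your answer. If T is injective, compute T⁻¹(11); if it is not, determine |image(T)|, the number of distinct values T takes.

Since 47 is prime, the nonzero elements of ℤ_{47} form a cyclic group of order 46.
As gcd(21, 46) = 1, raising to the 21st power is a bijection on this group: if x_1^21 ≡ x_2^21 then (x_1x_2^{−1})^21 = 1, and the only element of order dividing gcd(21, 46) = 1 is 1, so x_1 = x_2.
With T(0) = 0 this makes T injective on all of ℤ_{47}, hence bijective (finite equal-size domain and codomain). In particular T is injective.
Since T is injective, we find the preimage of 11. The inverse of x ↦ x^21 on (ℤ_{47})^× is x ↦ x^11, because 21·11 = 231 = 5·46 + 1 ≡ 1 (mod 46) and x^{46} = 1 for x ≠ 0 (Fermat). So T⁻¹(11) = 11^11 mod 47.
Repeated squaring mod 47: 11^1 ≡ 11, 11^2 ≡ 11² = 121 ≡ 27, 11^4 ≡ 27² = 729 ≡ 24, 11^8 ≡ 24² = 576 ≡ 12. Since 11 = 8 + 2 + 1, 11^11 ≡ 12·27·11: 12·27 = 324 ≡ 42, then 42·11 = 462 ≡ 39. So 11^11 ≡ 39 (mod 47).
Hence T⁻¹(11) = 39.

39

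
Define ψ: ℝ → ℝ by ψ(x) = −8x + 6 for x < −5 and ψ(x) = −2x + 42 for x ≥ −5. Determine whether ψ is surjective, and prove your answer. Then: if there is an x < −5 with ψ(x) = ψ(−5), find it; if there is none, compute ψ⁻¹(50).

Both pieces are strictly decreasing (slopes −8 and −2), so each is injective on its own interval.
The left piece maps (−∞, −5) onto (46, ∞); the right piece maps [−5, ∞) onto (−∞, 52].
The union (46, ∞) ∪ (−∞, 52] covers ℝ, so ψ is surjective.
For the follow-up: the images overlap, so an x < −5 with ψ(x) = ψ(−5) exists. ψ(−5) = 52; solving −8x + 6 = 52 for x < −5 gives x = (52 − 6)/(−8) = −23/4.

-23/4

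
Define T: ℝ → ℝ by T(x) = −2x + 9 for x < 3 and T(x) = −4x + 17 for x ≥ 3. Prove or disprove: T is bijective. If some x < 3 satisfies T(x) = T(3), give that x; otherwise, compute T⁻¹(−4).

2

Both pieces are strictly decreasing (slopes −2 and −4), so each is injective on its own interval.
The left piece maps (−∞, 3) onto (3, ∞); the right piece maps [3, ∞) onto (−∞, 5].
These images overlap. In particular T(3) = 5 (right piece), and solving −2x + 9 = 5 on the left piece gives x = 2 < 3.
So T(2) = T(3) with 2 ≠ 3, and T is not injective, hence not bijective. This x = 2 is the requested value below 3.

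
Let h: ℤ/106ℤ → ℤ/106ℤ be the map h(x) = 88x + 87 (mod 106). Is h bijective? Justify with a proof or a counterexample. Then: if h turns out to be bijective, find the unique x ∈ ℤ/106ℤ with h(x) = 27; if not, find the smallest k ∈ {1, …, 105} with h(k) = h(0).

53

We have gcd(88, 106) = 2 > 1. Taking s = 0 and t = 53: h(0) = 87 and h(53) = 88·53 + 87 = 4751 ≡ 87 (mod 106).
So h(0) = h(53) while 0 ≠ 53, thus h is not injective, hence not bijective.
Since h is not bijective, we find the least positive k with h(k) = h(0): this means 88k ≡ 0 (mod 106), i.e. 106 ∣ 88k. Since gcd(88, 106) = 2, dividing through by 2 this holds exactly when 53 ∣ 44k, and as gcd(44, 53) = 1, exactly when 53 ∣ k.
The smallest positive such k is 53.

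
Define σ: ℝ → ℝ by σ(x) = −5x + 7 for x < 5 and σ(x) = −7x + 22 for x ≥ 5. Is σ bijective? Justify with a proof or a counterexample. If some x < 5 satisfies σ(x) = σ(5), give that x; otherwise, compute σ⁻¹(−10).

4

Both pieces are strictly decreasing (slopes −5 and −7), so each is injective on its own interval.
The left piece maps (−∞, 5) onto (−18, ∞); the right piece maps [5, ∞) onto (−∞, −13].
These images overlap. In particular σ(5) = −13 (right piece), and solving −5x + 7 = −13 on the left piece gives x = 4 < 5.
So σ(4) = σ(5) with 4 ≠ 5, and σ is not injective, hence not bijective. This x = 4 is the requested value below 5.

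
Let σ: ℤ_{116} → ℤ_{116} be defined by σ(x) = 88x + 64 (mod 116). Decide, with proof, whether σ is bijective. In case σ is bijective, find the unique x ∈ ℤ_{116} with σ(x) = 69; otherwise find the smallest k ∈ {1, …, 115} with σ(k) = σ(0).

By definition, σ is injective if σ(s) = σ(t) implies s = t.
We have gcd(88, 116) = 4 > 1. Taking s = 0 and t = 29: σ(0) = 64 and σ(29) = 88·29 + 64 = 2616 ≡ 64 (mod 116).
So σ(0) = σ(29) while 0 ≠ 29, thus σ is not injective, hence not bijective.
Since σ is not bijective, we find the least positive k with σ(k) = σ(0): this means 88k ≡ 0 (mod 116), i.e. 116 ∣ 88k. Since gcd(88, 116) = 4, dividing through by 4 this holds exactly when 29 ∣ 22k, and as gcd(22, 29) = 1, exactly when 29 ∣ k.
The smallest positive such k is 29.

29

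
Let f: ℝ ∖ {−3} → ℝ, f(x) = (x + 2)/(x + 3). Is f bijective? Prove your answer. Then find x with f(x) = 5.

-13/4

If f(x) = 1, cross-multiplying gives 1(x + 2) = 1(x + 3), which simplifies to 2 = 3 — false.  So 1 has no preimage and f is not surjective.
So f is not bijective.
Solving f(x) = 5: cross-multiplying gives x + 2 = 5(x + 3), which rearranges to −4x = 13, so x = −13/4.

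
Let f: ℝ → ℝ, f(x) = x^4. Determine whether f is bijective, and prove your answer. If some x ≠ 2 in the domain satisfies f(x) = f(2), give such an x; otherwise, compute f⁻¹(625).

f(2) = 16 = (−2)^4 = f(−2) (since 4 is even), with 2 ≠ −2. So f is not injective, hence not bijective.
For the follow-up, such an x exists: taking x = −2 ∈ ℝ gives f(−2) = 16 = f(2) with −2 ≠ 2.

-2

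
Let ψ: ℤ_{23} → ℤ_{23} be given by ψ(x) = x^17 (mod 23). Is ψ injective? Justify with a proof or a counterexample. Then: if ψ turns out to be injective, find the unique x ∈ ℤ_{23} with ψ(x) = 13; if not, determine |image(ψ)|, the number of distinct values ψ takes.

8

Since 23 is prime, the nonzero elements of ℤ_{23} form a cyclic group of order 22.
As gcd(17, 22) = 1, raising to the 17th power is a bijection on this group: if x_1^17 ≡ x_2^17 then (x_1x_2^{−1})^17 = 1, and the only element of order dividing gcd(17, 22) = 1 is 1, so x_1 = x_2.
With ψ(0) = 0 this makes ψ injective on all of ℤ_{23}, hence bijective (finite equal-size domain and codomain). In particular ψ is injective.
Since ψ is injective, we find the preimage of 13. The inverse of x ↦ x^17 on (ℤ_{23})^× is x ↦ x^13, because 17·13 = 221 = 10·22 + 1 ≡ 1 (mod 22) and x^{22} = 1 for x ≠ 0 (Fermat). So ψ⁻¹(13) = 13^13 mod 23.
Repeated squaring mod 23: 13^1 ≡ 13, 13^2 ≡ 13² = 169 ≡ 8, 13^4 ≡ 8² = 64 ≡ 18, 13^8 ≡ 18² = 324 ≡ 2. Since 13 = 8 + 4 + 1, 13^13 ≡ 2·18·13: 2·18 = 36 ≡ 13, then 13·13 = 169 ≡ 8. So 13^13 ≡ 8 (mod 23).
Hence ψ⁻¹(13) = 8.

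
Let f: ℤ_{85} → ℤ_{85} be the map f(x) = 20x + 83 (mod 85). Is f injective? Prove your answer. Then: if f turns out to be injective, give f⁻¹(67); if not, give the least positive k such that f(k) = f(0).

17

We have gcd(20, 85) = 5 > 1. Taking u = 0 and v = 17: f(0) = 83 and f(17) = 20·17 + 83 = 423 ≡ 83 (mod 85).
So f(0) = f(17) while 0 ≠ 17, so f is not injective.
Since f is not injective, we find the least positive k with f(k) = f(0): this means 20k ≡ 0 (mod 85), i.e. 85 ∣ 20k. Since gcd(20, 85) = 5, dividing through by 5 this holds exactly when 17 ∣ 4k, and as gcd(4, 17) = 1, exactly when 17 ∣ k.
The smallest positive such k is 17.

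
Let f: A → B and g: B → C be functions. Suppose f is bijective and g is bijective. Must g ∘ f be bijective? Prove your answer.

Injectivity: if g(f(x_1)) = g(f(x_2)) then f(x_1) = f(x_2) (g injective) so x_1 = x_2 (f injective).
Surjectivity: for c ∈ C pick b with g(b) = c, then a with f(a) = b; then (g ∘ f)(a) = c.
Thus g ∘ f is bijective.

bijective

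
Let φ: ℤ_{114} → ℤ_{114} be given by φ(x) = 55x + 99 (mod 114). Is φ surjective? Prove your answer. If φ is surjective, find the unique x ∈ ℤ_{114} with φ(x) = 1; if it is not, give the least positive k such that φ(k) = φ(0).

106

Since gcd(55, 114) = 1, 55 is invertible modulo 114. Euclid's algorithm: 114 = 2·55 + 4, 55 = 13·4 + 3, 4 = 1·3 + 1; back-substituting gives 1 = 85·55 − 41·114, so 55⁻¹ ≡ 85 (mod 114).
For any y ∈ ℤ_{114}, x = 85(y − 99) mod 114 satisfies φ(x) = 55·85(y − 99) + 99 ≡ y (since 55·85 ≡ 1 mod 114). So every y has a preimage.
Hence φ is surjective.
Since φ is surjective, we find φ⁻¹(1): we need 55x ≡ 1 − 99 ≡ 16 (mod 114). Using 55⁻¹ = 85: x ≡ 85·16 = 1360 = 11·114 + 106, so x = 106.
Check: φ(106) = 55·106 + 99 = 5929 = 52·114 + 1 ≡ 1 (mod 114).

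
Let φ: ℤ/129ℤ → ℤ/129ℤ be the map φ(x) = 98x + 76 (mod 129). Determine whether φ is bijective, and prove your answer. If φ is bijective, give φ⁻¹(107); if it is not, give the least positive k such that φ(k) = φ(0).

128

If φ(x_1) = φ(x_2), then 98x_1 ≡ 98x_2 (mod 129). Because gcd(98, 129) = 1, we may cancel 98 to get x_1 ≡ x_2 (mod 129).
We now compute 98⁻¹ mod 129 explicitly. Euclid's algorithm: 129 = 1·98 + 31, 98 = 3·31 + 5, 31 = 6·5 + 1; back-substituting gives 1 = 104·98 − 79·129, so 98⁻¹ ≡ 104 (mod 129).
Then y ↦ 104(y − 76) is a two-sided inverse to φ, so every y ∈ ℤ/129ℤ has a preimage.
Thus φ is bijective.
Since φ is bijective, we find φ⁻¹(107): we need 98x ≡ 107 − 76 ≡ 31 (mod 129). Using 98⁻¹ = 104: x ≡ 104·31 = 3224 = 24·129 + 128, so x = 128.
Check: φ(128) = 98·128 + 76 = 12620 = 97·129 + 107 ≡ 107 (mod 129).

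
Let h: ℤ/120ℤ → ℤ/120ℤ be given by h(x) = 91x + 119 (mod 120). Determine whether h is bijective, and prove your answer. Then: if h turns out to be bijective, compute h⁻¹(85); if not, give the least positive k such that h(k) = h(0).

If h(a) = h(b), then 91a ≡ 91b (mod 120). Because gcd(91, 120) = 1, we may cancel 91 to get a ≡ b (mod 120).
We now compute 91⁻¹ mod 120 explicitly. Euclid's algorithm: 120 = 1·91 + 29, 91 = 3·29 + 4, 29 = 7·4 + 1; back-substituting gives 1 = 91·91 − 69·120, so 91⁻¹ ≡ 91 (mod 120).
Then y ↦ 91(y − 119) is a two-sided inverse to h, so every y ∈ ℤ/120ℤ has a preimage.
Hence h is bijective.
Since h is bijective, we compute h⁻¹(85): solve 91x + 119 ≡ 85 (mod 120), i.e. 91x ≡ 86 (mod 120).
Multiplying by 91⁻¹ = 91 gives x ≡ 91·86 = 7826 = 65·120 + 26 ≡ 26 (mod 120).
Check: h(26) = 91·26 + 119 = 2485 = 20·120 + 85 ≡ 85 (mod 120).

26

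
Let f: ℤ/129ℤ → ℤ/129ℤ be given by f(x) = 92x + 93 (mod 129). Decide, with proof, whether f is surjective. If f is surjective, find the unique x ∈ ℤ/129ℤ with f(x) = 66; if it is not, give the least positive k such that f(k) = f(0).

Since gcd(92, 129) = 1, 92 is invertible modulo 129. Euclid's algorithm: 129 = 1·92 + 37, 92 = 2·37 + 18, 37 = 2·18 + 1; back-substituting gives 1 = 122·92 − 87·129, so 92⁻¹ ≡ 122 (mod 129).
Then y ↦ 122(y − 93) is a two-sided inverse to f, so every y ∈ ℤ/129ℤ has a preimage.
Thus f is surjective.
Since f is surjective, we find f⁻¹(66): we need 92x ≡ 66 − 93 ≡ 102 (mod 129). Using 92⁻¹ = 122: x ≡ 122·102 = 12444 = 96·129 + 60, so x = 60.
Check: f(60) = 92·60 + 93 = 5613 = 43·129 + 66 ≡ 66 (mod 129).

60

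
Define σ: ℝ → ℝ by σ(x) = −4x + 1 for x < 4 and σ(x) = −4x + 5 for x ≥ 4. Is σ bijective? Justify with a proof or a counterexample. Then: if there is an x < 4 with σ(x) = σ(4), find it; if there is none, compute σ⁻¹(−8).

Both pieces are strictly decreasing (slopes −4 and −4), so each is injective on its own interval.
The left piece maps (−∞, 4) onto (−15, ∞); the right piece maps [4, ∞) onto (−∞, −11].
These images overlap. In particular σ(4) = −11 (right piece), and solving −4x + 1 = −11 on the left piece gives x = 3 < 4.
So σ(3) = σ(4) with 3 ≠ 4, and σ is not injective, hence not bijective. This x = 3 is the requested value below 4.

3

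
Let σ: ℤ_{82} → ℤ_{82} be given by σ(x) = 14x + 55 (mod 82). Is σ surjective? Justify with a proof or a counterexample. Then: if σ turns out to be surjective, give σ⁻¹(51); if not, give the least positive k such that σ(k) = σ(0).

41

Since gcd(14, 82) = 2, we have 14x ≡ 0 (mod 2) for all x, so σ(x) ≡ 1 (mod 2).
But 0 ≢ 1 (mod 2), so 0 ∈ ℤ_{82} has no preimage. Thus σ is not surjective.
Since σ is not surjective, we find the least positive k with σ(k) = σ(0): this means 14k ≡ 0 (mod 82), i.e. 82 ∣ 14k. Since gcd(14, 82) = 2, dividing through by 2 this holds exactly when 41 ∣ 7k, and as gcd(7, 41) = 1, exactly when 41 ∣ k.
The smallest positive such k is 41.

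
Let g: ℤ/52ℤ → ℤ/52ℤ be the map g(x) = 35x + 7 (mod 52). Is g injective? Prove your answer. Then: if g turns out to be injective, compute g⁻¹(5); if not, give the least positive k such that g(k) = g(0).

Suppose g(u) = g(v) in ℤ/52ℤ. Then 35u + 7 ≡ 35v + 7 (mod 52), therefore 35(u − v) ≡ 0 (mod 52).
Since gcd(35, 52) = 1, 35 is invertible modulo 52, hence u − v ≡ 0 (mod 52), i.e. u = v.
Hence g is injective.
We now compute 35⁻¹ mod 52 explicitly. Euclid's algorithm: 52 = 1·35 + 17, 35 = 2·17 + 1; back-substituting gives 1 = 3·35 − 2·52, so 35⁻¹ ≡ 3 (mod 52).
Since g is injective, we compute g⁻¹(5): solve 35x + 7 ≡ 5 (mod 52), i.e. 35x ≡ 50 (mod 52).
Multiplying by 35⁻¹ = 3 gives x ≡ 3·50 = 150 = 2·52 + 46 ≡ 46 (mod 52).
Check: g(46) = 35·46 + 7 = 1617 = 31·52 + 5 ≡ 5 (mod 52).

46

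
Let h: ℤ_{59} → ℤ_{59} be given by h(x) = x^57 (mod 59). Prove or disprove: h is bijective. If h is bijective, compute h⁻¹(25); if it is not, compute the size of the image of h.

26

Since 59 is prime, the nonzero elements of ℤ_{59} form a cyclic group of order 58.
As gcd(57, 58) = 1, raising to the 57th power is a bijection on this group: if a^57 ≡ b^57 then (ab^{−1})^57 = 1, and the only element of order dividing gcd(57, 58) = 1 is 1, so a = b.
With h(0) = 0 this makes h injective on all of ℤ_{59}, hence bijective (finite equal-size domain and codomain). In particular h is bijective.
Since h is bijective, we find the preimage of 25. The inverse of x ↦ x^57 on (ℤ_{59})^× is x ↦ x^57, because 57·57 = 3249 = 56·58 + 1 ≡ 1 (mod 58) and x^{58} = 1 for x ≠ 0 (Fermat). So h⁻¹(25) = 25^57 mod 59.
Repeated squaring mod 59: 25^1 ≡ 25, 25^2 ≡ 25² = 625 ≡ 35, 25^4 ≡ 35² = 1225 ≡ 45, 25^8 ≡ 45² = 2025 ≡ 19, 25^16 ≡ 19² = 361 ≡ 7, 25^32 ≡ 7² = 49. Since 57 = 32 + 16 + 8 + 1, 25^57 ≡ 49·7·19·25: 49·7 = 343 ≡ 48, then 48·19 = 912 ≡ 27, then 27·25 = 675 ≡ 26. So 25^57 ≡ 26 (mod 59).
Hence h⁻¹(25) = 26.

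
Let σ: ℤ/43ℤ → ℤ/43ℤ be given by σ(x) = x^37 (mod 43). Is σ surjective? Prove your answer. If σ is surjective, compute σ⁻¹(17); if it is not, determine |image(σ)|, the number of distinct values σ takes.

Since 43 is prime, the nonzero elements of ℤ/43ℤ form a cyclic group of order 42.
As gcd(37, 42) = 1, raising to the 37th power is a bijection on this group: if x_1^37 ≡ x_2^37 then (x_1x_2^{−1})^37 = 1, and the only element of order dividing gcd(37, 42) = 1 is 1, so x_1 = x_2.
With σ(0) = 0 this makes σ injective on all of ℤ/43ℤ, hence bijective (finite equal-size domain and codomain). In particular σ is surjective.
Since σ is surjective, we find the preimage of 17. The inverse of x ↦ x^37 on (ℤ/43ℤ)^× is x ↦ x^25, because 37·25 = 925 = 22·42 + 1 ≡ 1 (mod 42) and x^{42} = 1 for x ≠ 0 (Fermat). So σ⁻¹(17) = 17^25 mod 43.
Repeated squaring mod 43: 17^1 ≡ 17, 17^2 ≡ 17² = 289 ≡ 31, 17^4 ≡ 31² = 961 ≡ 15, 17^8 ≡ 15² = 225 ≡ 10, 17^16 ≡ 10² = 100 ≡ 14. Since 25 = 16 + 8 + 1, 17^25 ≡ 14·10·17: 14·10 = 140 ≡ 11, then 11·17 = 187 ≡ 15. So 17^25 ≡ 15 (mod 43).
Hence σ⁻¹(17) = 15.

15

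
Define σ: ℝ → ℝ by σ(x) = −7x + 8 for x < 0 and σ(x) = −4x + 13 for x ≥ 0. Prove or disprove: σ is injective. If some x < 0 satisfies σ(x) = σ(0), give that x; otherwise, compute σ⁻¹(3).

-5/7

Both pieces are strictly decreasing (slopes −7 and −4), so each is injective on its own interval.
The left piece maps (−∞, 0) onto (8, ∞); the right piece maps [0, ∞) onto (−∞, 13].
These images overlap. In particular σ(0) = 13 (right piece), and solving −7x + 8 = 13 on the left piece gives x = −5/7 < 0.
So σ(−5/7) = σ(0) with −5/7 ≠ 0, and σ is not injective. This x = −5/7 is the requested value below 0.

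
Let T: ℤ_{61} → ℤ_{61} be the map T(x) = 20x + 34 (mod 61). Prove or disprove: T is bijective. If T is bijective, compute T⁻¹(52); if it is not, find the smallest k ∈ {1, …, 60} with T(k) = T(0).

7

By definition, T is injective when T(a) = T(b) forces a = b.
If T(a) = T(b), then 20a ≡ 20b (mod 61). Because gcd(20, 61) = 1, we may cancel 20 to get a ≡ b (mod 61).
We now compute 20⁻¹ mod 61 explicitly. Euclid's algorithm: 61 = 3·20 + 1; back-substituting gives 1 = 58·20 − 19·61, so 20⁻¹ ≡ 58 (mod 61).
Then y ↦ 58(y − 34) is a two-sided inverse to T, so every y ∈ ℤ_{61} has a preimage.
Hence T is bijective.
Since T is bijective, we compute T⁻¹(52): solve 20x + 34 ≡ 52 (mod 61), i.e. 20x ≡ 18 (mod 61).
Multiplying by 20⁻¹ = 58 gives x ≡ 58·18 = 1044 = 17·61 + 7 ≡ 7 (mod 61).
Check: T(7) = 20·7 + 34 = 174 = 2·61 + 52 ≡ 52 (mod 61).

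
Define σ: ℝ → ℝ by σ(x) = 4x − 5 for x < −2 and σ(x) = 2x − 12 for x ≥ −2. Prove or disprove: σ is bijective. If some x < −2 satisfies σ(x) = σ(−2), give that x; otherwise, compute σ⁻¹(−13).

-11/4

Both pieces are strictly increasing (slopes 4 and 2), so each is injective on its own interval.
The left piece maps (−∞, −2) onto (−∞, −13); the right piece maps [−2, ∞) onto [−16, ∞).
These images overlap. In particular σ(−2) = −16 (right piece), and solving 4x − 5 = −16 on the left piece gives x = −11/4 < −2.
So σ(−11/4) = σ(−2) with −11/4 ≠ −2, and σ is not injective, hence not bijective. This x = −11/4 is the requested value below −2.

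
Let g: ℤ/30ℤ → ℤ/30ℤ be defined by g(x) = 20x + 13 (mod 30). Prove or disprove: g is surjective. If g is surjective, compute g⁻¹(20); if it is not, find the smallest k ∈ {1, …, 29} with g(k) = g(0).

Recall: surjectivity means every element of the codomain has a preimage under g.
Since gcd(20, 30) = 10, we have 20x ≡ 0 (mod 10) for all x, so g(x) ≡ 3 (mod 10).
But 0 ≢ 3 (mod 10), so 0 ∈ ℤ/30ℤ has no preimage. Hence g is not surjective.
Since g is not surjective, we find the least positive k with g(k) = g(0): this means 20k ≡ 0 (mod 30), i.e. 30 ∣ 20k. Since gcd(20, 30) = 10, dividing through by 10 this holds exactly when 3 ∣ 2k, and as gcd(2, 3) = 1, exactly when 3 ∣ k.
The smallest positive such k is 3.

3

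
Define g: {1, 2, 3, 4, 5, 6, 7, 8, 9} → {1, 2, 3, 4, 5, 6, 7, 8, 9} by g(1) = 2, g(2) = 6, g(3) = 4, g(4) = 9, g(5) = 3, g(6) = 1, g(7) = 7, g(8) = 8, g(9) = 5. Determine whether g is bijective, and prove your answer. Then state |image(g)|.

9

The values 2, 6, 4, 9, 3, 1, 7, 8, 5 are a permutation of {1, 2, 3, 4, 5, 6, 7, 8, 9}: each element appears exactly once.
So g is injective and surjective, hence bijective.
The image of g is {1, 2, 3, 4, 5, 6, 7, 8, 9}, which has 9 elements.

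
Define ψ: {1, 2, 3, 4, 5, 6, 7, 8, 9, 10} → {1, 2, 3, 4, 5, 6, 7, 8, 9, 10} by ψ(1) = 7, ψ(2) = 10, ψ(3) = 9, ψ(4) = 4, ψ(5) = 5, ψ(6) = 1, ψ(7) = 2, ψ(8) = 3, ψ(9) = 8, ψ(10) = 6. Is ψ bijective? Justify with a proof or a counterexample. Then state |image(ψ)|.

10

The values 7, 10, 9, 4, 5, 1, 2, 3, 8, 6 are a permutation of {1, 2, 3, 4, 5, 6, 7, 8, 9, 10}: each element appears exactly once.
So ψ is injective and surjective, hence bijective.
The image of ψ is {1, 2, 3, 4, 5, 6, 7, 8, 9, 10}, which has 10 elements.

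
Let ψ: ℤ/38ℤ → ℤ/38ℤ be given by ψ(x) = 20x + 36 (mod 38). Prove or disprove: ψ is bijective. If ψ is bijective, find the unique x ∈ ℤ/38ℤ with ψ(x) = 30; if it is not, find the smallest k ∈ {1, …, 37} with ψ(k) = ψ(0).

Recall: injectivity means: for all s, t in the domain, ψ(s) = ψ(t) implies s = t.
We have gcd(20, 38) = 2 > 1. Taking s = 0 and t = 19: ψ(0) = 36 and ψ(19) = 20·19 + 36 = 416 ≡ 36 (mod 38).
So ψ(0) = ψ(19) while 0 ≠ 19, therefore ψ is not injective, hence not bijective.
Since ψ is not bijective, we find the least positive k with ψ(k) = ψ(0): this means 20k ≡ 0 (mod 38), i.e. 38 ∣ 20k. Since gcd(20, 38) = 2, dividing through by 2 this holds exactly when 19 ∣ 10k, and as gcd(10, 19) = 1, exactly when 19 ∣ k.
The smallest positive such k is 19.

19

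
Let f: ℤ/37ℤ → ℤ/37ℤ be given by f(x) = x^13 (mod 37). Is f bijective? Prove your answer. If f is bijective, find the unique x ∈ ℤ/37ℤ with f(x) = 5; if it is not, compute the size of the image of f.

Since 37 is prime, the nonzero elements of ℤ/37ℤ form a cyclic group of order 36.
As gcd(13, 36) = 1, raising to the 13th power is a bijection on this group: if u^13 ≡ v^13 then (uv^{−1})^13 = 1, and the only element of order dividing gcd(13, 36) = 1 is 1, so u = v.
With f(0) = 0 this makes f injective on all of ℤ/37ℤ, hence bijective (finite equal-size domain and codomain). In particular f is bijective.
Since f is bijective, we find the preimage of 5. The inverse of x ↦ x^13 on (ℤ/37ℤ)^× is x ↦ x^25, because 13·25 = 325 = 9·36 + 1 ≡ 1 (mod 36) and x^{36} = 1 for x ≠ 0 (Fermat). So f⁻¹(5) = 5^25 mod 37.
Repeated squaring mod 37: 5^1 ≡ 5, 5^2 ≡ 5² = 25, 5^4 ≡ 25² = 625 ≡ 33, 5^8 ≡ 33² = 1089 ≡ 16, 5^16 ≡ 16² = 256 ≡ 34. Since 25 = 16 + 8 + 1, 5^25 ≡ 34·16·5: 34·16 = 544 ≡ 26, then 26·5 = 130 ≡ 19. So 5^25 ≡ 19 (mod 37).
Hence f⁻¹(5) = 19.

19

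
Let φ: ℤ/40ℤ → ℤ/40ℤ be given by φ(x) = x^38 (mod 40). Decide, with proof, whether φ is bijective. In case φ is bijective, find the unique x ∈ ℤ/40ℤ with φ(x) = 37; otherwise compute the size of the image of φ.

6

φ(4): Repeated squaring mod 40: 4^1 ≡ 4, 4^2 ≡ 4² = 16, 4^4 ≡ 16² = 256 ≡ 16, 4^8 ≡ 16² = 256 ≡ 16, 4^16 ≡ 16² = 256 ≡ 16, 4^32 ≡ 16² = 256 ≡ 16. Since 38 = 32 + 4 + 2, 4^38 ≡ 16·16·16: 16·16 = 256 ≡ 16, then 16·16 = 256 ≡ 16. So 4^38 ≡ 16 (mod 40).
φ(6): Repeated squaring mod 40: 6^1 ≡ 6, 6^2 ≡ 6² = 36, 6^4 ≡ 36² = 1296 ≡ 16, 6^8 ≡ 16² = 256 ≡ 16, 6^16 ≡ 16² = 256 ≡ 16, 6^32 ≡ 16² = 256 ≡ 16. Since 38 = 32 + 4 + 2, 6^38 ≡ 16·16·36: 16·16 = 256 ≡ 16, then 16·36 = 576 ≡ 16. So 6^38 ≡ 16 (mod 40).
So φ(4) = φ(6) = 16 while 4 ≠ 6, hence φ is not injective, hence not bijective.
Since φ is not bijective, we determine |image(φ)|. Computing x^38 mod 40 for each x (by repeated squaring, reducing mod 40 at every step), the values φ(0), φ(1), …, φ(39) are: 0, 1, 24, 9, 16, 25, 16, 9, 24, 1, 0, 1, 24, 9, 16, 25, 16, 9, 24, 1, 0, 1, 24, 9, 16, 25, 16, 9, 24, 1, 0, 1, 24, 9, 16, 25, 16, 9, 24, 1.
The distinct values are {0, 1, 9, 16, 24, 25}; there are 6 of them.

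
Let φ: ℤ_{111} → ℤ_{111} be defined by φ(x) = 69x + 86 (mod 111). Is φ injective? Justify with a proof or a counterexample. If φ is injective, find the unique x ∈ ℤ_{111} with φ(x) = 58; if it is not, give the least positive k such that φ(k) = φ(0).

37

Recall that φ is injective when φ(u) = φ(v) forces u = v.
We have gcd(69, 111) = 3 > 1. Taking u = 0 and v = 37: φ(0) = 86 and φ(37) = 69·37 + 86 = 2639 ≡ 86 (mod 111).
So φ(0) = φ(37) while 0 ≠ 37, so φ is not injective.
Since φ is not injective, we find the least positive k with φ(k) = φ(0): this means 69k ≡ 0 (mod 111), i.e. 111 ∣ 69k. Since gcd(69, 111) = 3, dividing through by 3 this holds exactly when 37 ∣ 23k, and as gcd(23, 37) = 1, exactly when 37 ∣ k.
The smallest positive such k is 37.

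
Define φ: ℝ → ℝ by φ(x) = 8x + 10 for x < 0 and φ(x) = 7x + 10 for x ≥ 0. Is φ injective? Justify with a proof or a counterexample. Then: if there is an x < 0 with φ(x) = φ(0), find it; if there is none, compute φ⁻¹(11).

1/7

Both pieces are strictly increasing (slopes 8 and 7), so each is injective on its own interval.
The left piece maps (−∞, 0) onto (−∞, 10); the right piece maps [0, ∞) onto [10, ∞).
These images are disjoint, so no value is attained by both pieces. Hence φ is injective.
Because the two images are disjoint, no x < 0 has φ(x) = φ(0), so we compute φ⁻¹(11): 11 lies in [10, ∞), so solve 7x + 10 = 11: x = (11 − 10)/7 = 1/7.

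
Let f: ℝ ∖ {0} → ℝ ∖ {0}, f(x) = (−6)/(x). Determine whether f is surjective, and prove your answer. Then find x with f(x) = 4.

-3/2

For any y ≠ 0, solving y(x) = −6 for x gives a well-defined x ≠ 0. So f is surjective.
Solving f(x) = 4: cross-multiplying gives −6 = 4(x), which rearranges to −4x = 6, so x = −3/2.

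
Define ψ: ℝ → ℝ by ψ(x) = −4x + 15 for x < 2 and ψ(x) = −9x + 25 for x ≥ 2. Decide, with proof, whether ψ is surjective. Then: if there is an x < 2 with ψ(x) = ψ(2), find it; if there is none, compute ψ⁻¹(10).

Both pieces are strictly decreasing (slopes −4 and −9), so each is injective on its own interval.
The left piece maps (−∞, 2) onto (7, ∞); the right piece maps [2, ∞) onto (−∞, 7].
These images together cover ℝ, so ψ is surjective.
Because the two images are disjoint, no x < 2 has ψ(x) = ψ(2), so we compute ψ⁻¹(10): 10 lies in (7, ∞), so solve −4x + 15 = 10: x = (10 − 15)/(−4) = 5/4.

5/4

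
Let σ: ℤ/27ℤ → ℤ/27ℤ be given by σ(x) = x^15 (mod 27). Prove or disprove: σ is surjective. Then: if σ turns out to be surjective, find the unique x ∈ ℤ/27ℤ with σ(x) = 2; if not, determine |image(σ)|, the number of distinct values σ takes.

σ(0) = 0^15 = 0.
σ(3): Repeated squaring mod 27: 3^1 ≡ 3, 3^2 ≡ 3² = 9, 3^4 ≡ 9² = 81 ≡ 0, 3^8 ≡ 0² = 0. Since 15 = 8 + 4 + 2 + 1, 3^15 ≡ 0·0·9·3: 0·0 = 0, then 0·9 = 0, then 0·3 = 0. So 3^15 ≡ 0 (mod 27).
So σ(0) = σ(3) = 0 while 0 ≠ 3, so σ is not injective.
A non-injective map from the 27-element set ℤ/27ℤ to itself takes at most 26 distinct values, so it cannot be surjective. Hence σ is not surjective.
Since σ is not surjective, we determine |image(σ)|. Computing x^15 mod 27 for each x (by repeated squaring, reducing mod 27 at every step), the values σ(0), σ(1), …, σ(26) are: 0, 1, 17, 0, 19, 8, 0, 10, 26, 0, 1, 17, 0, 19, 8, 0, 10, 26, 0, 1, 17, 0, 19, 8, 0, 10, 26.
The distinct values are {0, 1, 8, 10, 17, 19, 26}; there are 7 of them.

7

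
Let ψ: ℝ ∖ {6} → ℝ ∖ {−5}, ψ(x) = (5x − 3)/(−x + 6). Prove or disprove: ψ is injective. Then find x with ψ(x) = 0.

3/5

Suppose ψ(u) = ψ(v). Cross-multiplying: (5u − 3)(−v + 6) = (5v − 3)(−u + 6).
Expanding both sides and cancelling the symmetric terms leaves 27·(u − v) = 0. Since 27 ≠ 0, u = v. Hence ψ is injective.
Solving ψ(x) = 0: cross-multiplying gives 5x − 3 = 0(−x + 6), which rearranges to 5x = 3, so x = 3/5.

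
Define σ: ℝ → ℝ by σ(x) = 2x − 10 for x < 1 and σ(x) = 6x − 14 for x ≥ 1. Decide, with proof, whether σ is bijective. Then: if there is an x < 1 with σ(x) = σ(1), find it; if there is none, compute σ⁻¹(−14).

-2

Both pieces are strictly increasing (slopes 2 and 6), so each is injective on its own interval.
The left piece maps (−∞, 1) onto (−∞, −8); the right piece maps [1, ∞) onto [−8, ∞).
Since −8 = −8, the images partition ℝ: σ is injective and surjective, hence bijective.
Because the two images are disjoint, no x < 1 has σ(x) = σ(1), so we compute σ⁻¹(−14): −14 lies in (−∞, −8), so solve 2x − 10 = −14: x = (−14 + 10)/2 = −2.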